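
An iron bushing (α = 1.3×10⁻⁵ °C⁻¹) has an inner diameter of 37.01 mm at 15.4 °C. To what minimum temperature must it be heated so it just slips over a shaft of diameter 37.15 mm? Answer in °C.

Required Δd = 37.15 − 37.01 = 0.14 mm
Δd = αd₀ΔT ⇒ ΔT = Δd/(αd₀) = 0.14 / (1.3×10⁻⁵ × 37.01) = 290.98 K
T_min = 15.4 + 290.98 = 306.38 °C

T = 306 °C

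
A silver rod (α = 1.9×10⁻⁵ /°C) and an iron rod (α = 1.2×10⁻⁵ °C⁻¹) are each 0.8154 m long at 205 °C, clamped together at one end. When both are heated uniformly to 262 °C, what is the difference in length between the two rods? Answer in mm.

0.325 mm

ΔT = 57 K
silver: ΔL = 1.9×10⁻⁵ × 0.8154 m × 57 = 8.8308×10⁻⁴ m = 0.88308 mm
iron: ΔL = 1.2×10⁻⁵ × 0.8154 m × 57 = 5.5773×10⁻⁴ m = 0.55773 mm
difference = 0.88308 − 0.55773 = 0.32535 mm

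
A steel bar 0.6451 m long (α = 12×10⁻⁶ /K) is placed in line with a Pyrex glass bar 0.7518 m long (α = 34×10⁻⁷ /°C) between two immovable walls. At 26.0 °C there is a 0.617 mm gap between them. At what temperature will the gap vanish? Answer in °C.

T = 85.9 °C

Gap closes when ΔL₁ + ΔL₂ = 0.617 mm = 6.17×10⁻⁴ m
(α₁L₁ + α₂L₂)ΔT = g
α₁L₁ + α₂L₂ = 12×10⁻⁶×0.6451 + 34×10⁻⁷×0.7518 = 1.029732×10⁻⁵ m/K
ΔT = 6.17×10⁻⁴ / 1.029732×10⁻⁵ = 59.919 K
T = 26.0 + 59.919 = 85.919 °C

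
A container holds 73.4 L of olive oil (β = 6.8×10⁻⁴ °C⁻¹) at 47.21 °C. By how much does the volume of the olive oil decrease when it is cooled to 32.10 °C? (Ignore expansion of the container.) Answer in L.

ΔV = 0.754 L

|ΔT| = |32.10 − 47.21| = 15.11 K
ΔV = βV₀ΔT = (6.8×10⁻⁴)(73.4)(15.11) = 0.754 L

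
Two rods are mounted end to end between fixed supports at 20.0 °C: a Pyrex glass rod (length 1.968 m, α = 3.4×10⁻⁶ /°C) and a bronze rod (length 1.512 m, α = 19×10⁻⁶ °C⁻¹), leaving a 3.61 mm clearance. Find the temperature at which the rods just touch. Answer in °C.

T = 122 °C

α₁L₁ = 6.6912×10⁻⁶ m/K, α₂L₂ = 2.8728×10⁻⁵ m/K → total 3.54192×10⁻⁵ m/K
ΔT = g/(α₁L₁+α₂L₂) = 3.61×10⁻³ / 3.54192×10⁻⁵ = 101.92 K
T = 20.0 + 101.92 = 121.92 °C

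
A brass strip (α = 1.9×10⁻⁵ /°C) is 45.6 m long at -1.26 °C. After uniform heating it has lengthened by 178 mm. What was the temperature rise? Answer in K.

ΔL = αL₀ΔT ⇒ ΔT = ΔL / (αL₀)
ΔT = 178×10⁻³ m / (1.9×10⁻⁵ × 45.6 m) = 205.45 K

ΔT = 205 K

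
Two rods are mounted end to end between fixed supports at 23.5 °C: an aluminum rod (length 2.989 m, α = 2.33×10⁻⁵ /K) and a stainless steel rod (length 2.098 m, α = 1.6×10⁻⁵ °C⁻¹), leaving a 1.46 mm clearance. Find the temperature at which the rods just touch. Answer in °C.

Gap closes when ΔL₁ + ΔL₂ = 1.46 mm = 1.46×10⁻³ m
(α₁L₁ + α₂L₂)ΔT = g
α₁L₁ + α₂L₂ = 2.33×10⁻⁵×2.989 + 1.6×10⁻⁵×2.098 = 1.032117×10⁻⁴ m/K
ΔT = 1.46×10⁻³ / 1.032117×10⁻⁴ = 14.146 K
T = 23.5 + 14.146 = 37.646 °C

T = 37.6 °C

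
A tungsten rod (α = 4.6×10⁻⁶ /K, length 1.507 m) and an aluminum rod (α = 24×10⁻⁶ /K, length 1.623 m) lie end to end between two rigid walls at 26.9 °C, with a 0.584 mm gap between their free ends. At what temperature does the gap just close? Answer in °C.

T = 39.6 °C

α₁L₁ = 6.9322×10⁻⁶ m/K, α₂L₂ = 3.8952×10⁻⁵ m/K → total 4.58842×10⁻⁵ m/K
ΔT = g/(α₁L₁+α₂L₂) = 5.84×10⁻⁴ / 4.58842×10⁻⁵ = 12.728 K
T = 26.9 + 12.728 = 39.628 °C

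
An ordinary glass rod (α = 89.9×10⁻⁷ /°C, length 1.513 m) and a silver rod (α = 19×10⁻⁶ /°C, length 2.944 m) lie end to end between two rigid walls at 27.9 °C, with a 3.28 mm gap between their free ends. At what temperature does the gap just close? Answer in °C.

T = 75.1 °C

α₁L₁ = 1.360187×10⁻⁵ m/K, α₂L₂ = 5.5936×10⁻⁵ m/K → total 6.953787×10⁻⁵ m/K
ΔT = g/(α₁L₁+α₂L₂) = 3.28×10⁻³ / 6.953787×10⁻⁵ = 47.169 K
T = 27.9 + 47.169 = 75.069 °C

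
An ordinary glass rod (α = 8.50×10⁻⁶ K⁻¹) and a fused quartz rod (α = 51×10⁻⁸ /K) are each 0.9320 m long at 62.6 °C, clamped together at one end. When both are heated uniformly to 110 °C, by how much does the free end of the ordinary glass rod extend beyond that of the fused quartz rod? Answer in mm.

ΔT = 47.4 K
ordinary glass: ΔL = 8.50×10⁻⁶ × 0.9320 m × 47.4 = 3.7550×10⁻⁴ m = 0.37550 mm
fused quartz: ΔL = 51×10⁻⁸ × 0.9320 m × 47.4 = 2.2530×10⁻⁵ m = 0.022530 mm
difference = 0.37550 − 0.022530 = 0.35297 mm

0.353 mm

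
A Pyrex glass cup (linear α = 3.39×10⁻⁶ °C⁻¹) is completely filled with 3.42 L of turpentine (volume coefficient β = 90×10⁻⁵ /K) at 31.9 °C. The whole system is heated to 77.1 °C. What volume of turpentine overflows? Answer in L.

0.138 L

The cup also expands: β_container ≈ 3α = 1.017×10⁻⁵ /K
Net overflow = V₀(β_liq − 3α_cont)ΔT
β − 3α = 9.00×10⁻⁴ − 1.017×10⁻⁵ = 8.8983×10⁻⁴ /K; ΔT = 45.2 K
ΔV = 3.42 × 8.8983×10⁻⁴ × 45.2 = 0.138 L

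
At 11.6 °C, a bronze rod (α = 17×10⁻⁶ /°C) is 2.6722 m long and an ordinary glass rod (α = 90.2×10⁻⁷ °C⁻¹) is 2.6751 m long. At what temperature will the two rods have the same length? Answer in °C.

T = 147.8 °C

L₁(1 + α₁ΔT) = L₂(1 + α₂ΔT) ⇒ ΔT = (L₂ − L₁)/(α₁L₁ − α₂L₂)
L₂ − L₁ = 2.6751 − 2.6722 = 2.90×10⁻³ m
α₁L₁ − α₂L₂ = 17×10⁻⁶×2.6722 − 90.2×10⁻⁷×2.6751 = 2.1297998×10⁻⁵ m/K
ΔT = 2.90×10⁻³ / 2.1297998×10⁻⁵ = 136.163 K
T = 11.6 + 136.163 = 147.763 °C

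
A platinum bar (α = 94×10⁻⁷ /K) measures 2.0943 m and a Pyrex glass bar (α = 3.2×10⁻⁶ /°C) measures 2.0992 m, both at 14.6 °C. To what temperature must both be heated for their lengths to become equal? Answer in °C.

T = 392.4 °C

Equal length when α₁L₁ΔT − α₂L₂ΔT = L₂ − L₁ = 4.90×10⁻³ m
α₁L₁ = 1.968642×10⁻⁵, α₂L₂ = 6.71744×10⁻⁶ → Δ(αL) = 1.296898×10⁻⁵ m/K
ΔT = 4.90×10⁻³ / 1.296898×10⁻⁵ = 377.825 K, so T = 14.6 + 377.825 = 392.425 °C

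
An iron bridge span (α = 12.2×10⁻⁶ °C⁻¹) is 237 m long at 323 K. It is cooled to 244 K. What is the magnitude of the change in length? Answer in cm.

|ΔT| = |244 − 323| = 79 K
ΔL = αL₀ΔT = (12.2×10⁻⁶)(237)(79) = 2.28×10⁻¹ m

ΔL = 22.8 cm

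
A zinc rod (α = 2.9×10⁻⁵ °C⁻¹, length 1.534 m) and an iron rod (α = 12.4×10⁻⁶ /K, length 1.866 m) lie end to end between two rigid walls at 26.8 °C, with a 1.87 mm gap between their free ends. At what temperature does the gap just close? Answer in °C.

Gap closes when ΔL₁ + ΔL₂ = 1.87 mm = 1.87×10⁻³ m
(α₁L₁ + α₂L₂)ΔT = g
α₁L₁ + α₂L₂ = 2.9×10⁻⁵×1.534 + 12.4×10⁻⁶×1.866 = 6.76244×10⁻⁵ m/K
ΔT = 1.87×10⁻³ / 6.76244×10⁻⁵ = 27.653 K
T = 26.8 + 27.653 = 54.453 °C

T = 54.5 °C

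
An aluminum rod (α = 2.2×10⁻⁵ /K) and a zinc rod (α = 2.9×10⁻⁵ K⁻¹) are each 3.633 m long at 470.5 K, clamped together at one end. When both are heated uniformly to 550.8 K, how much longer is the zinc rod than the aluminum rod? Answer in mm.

2.04 mm

ΔT = 80.3 K
aluminum: ΔL = 2.2×10⁻⁵ × 3.633 m × 80.3 = 6.4181×10⁻³ m = 6.4181 mm
zinc: ΔL = 2.9×10⁻⁵ × 3.633 m × 80.3 = 8.4602×10⁻³ m = 8.4602 mm
difference = 8.4602 − 6.4181 = 2.0421 mm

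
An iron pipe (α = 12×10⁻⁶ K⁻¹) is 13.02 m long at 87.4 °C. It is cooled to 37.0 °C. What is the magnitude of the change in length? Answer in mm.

|ΔT| = |37.0 − 87.4| = 50.4 K
ΔL = αL₀ΔT = (12×10⁻⁶)(13.02)(50.4) = 7.87×10⁻³ m

ΔL = 7.87 mm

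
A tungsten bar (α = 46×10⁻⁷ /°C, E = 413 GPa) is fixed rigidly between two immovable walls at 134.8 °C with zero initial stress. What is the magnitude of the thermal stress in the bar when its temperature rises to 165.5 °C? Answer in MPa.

σ = 58.3 MPa

Fully constrained: the free strain ε = αΔT is blocked, so σ = Eε = EαΔT.
|ΔT| = 30.7 K
σ = 413×10⁹ × 46×10⁻⁷ × 30.7 = 5.83×10⁷ Pa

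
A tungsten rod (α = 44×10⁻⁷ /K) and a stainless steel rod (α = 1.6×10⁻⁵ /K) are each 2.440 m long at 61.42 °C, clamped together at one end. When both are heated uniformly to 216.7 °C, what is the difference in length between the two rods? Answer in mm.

ΔT = 155.28 K
tungsten: ΔL = 44×10⁻⁷ × 2.440 m × 155.28 = 1.6671×10⁻³ m = 1.6671 mm
stainless steel: ΔL = 1.6×10⁻⁵ × 2.440 m × 155.28 = 6.0621×10⁻³ m = 6.0621 mm
difference = 6.0621 − 1.6671 = 4.3950 mm

4.40 mm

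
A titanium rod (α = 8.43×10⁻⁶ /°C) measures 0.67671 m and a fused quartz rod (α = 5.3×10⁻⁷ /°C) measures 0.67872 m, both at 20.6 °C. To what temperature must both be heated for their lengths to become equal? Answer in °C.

Equal length when α₁L₁ΔT − α₂L₂ΔT = L₂ − L₁ = 2.01×10⁻³ m
α₁L₁ = 5.7046653×10⁻⁶, α₂L₂ = 3.597216×10⁻⁷ → Δ(αL) = 5.3449437×10⁻⁶ m/K
ΔT = 2.01×10⁻³ / 5.3449437×10⁻⁶ = 376.056 K, so T = 20.6 + 376.056 = 396.656 °C

T = 396.7 °C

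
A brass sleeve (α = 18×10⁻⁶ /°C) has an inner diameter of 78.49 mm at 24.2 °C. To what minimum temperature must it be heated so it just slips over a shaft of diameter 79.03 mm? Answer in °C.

Required Δd = 79.03 − 78.49 = 0.54 mm
Δd = αd₀ΔT ⇒ ΔT = Δd/(αd₀) = 0.54 / (18×10⁻⁶ × 78.49) = 382.21 K
T_min = 24.2 + 382.21 = 406.41 °C

T = 406 °C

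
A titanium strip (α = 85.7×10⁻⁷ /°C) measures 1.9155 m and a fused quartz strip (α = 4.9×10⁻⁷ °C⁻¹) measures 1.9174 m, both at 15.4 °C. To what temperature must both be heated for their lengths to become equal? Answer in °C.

T = 138.2 °C

L₁(1 + α₁ΔT) = L₂(1 + α₂ΔT) ⇒ ΔT = (L₂ − L₁)/(α₁L₁ − α₂L₂)
L₂ − L₁ = 1.9174 − 1.9155 = 1.90×10⁻³ m
α₁L₁ − α₂L₂ = 85.7×10⁻⁷×1.9155 − 4.9×10⁻⁷×1.9174 = 1.5476309×10⁻⁵ m/K
ΔT = 1.90×10⁻³ / 1.5476309×10⁻⁵ = 122.768 K
T = 15.4 + 122.768 = 138.168 °C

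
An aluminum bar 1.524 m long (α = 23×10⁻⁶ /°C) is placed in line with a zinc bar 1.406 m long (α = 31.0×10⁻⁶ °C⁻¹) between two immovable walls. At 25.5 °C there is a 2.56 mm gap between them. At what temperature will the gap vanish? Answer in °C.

T = 58.1 °C

Gap closes when ΔL₁ + ΔL₂ = 2.56 mm = 2.56×10⁻³ m
(α₁L₁ + α₂L₂)ΔT = g
α₁L₁ + α₂L₂ = 23×10⁻⁶×1.524 + 31.0×10⁻⁶×1.406 = 7.8638×10⁻⁵ m/K
ΔT = 2.56×10⁻³ / 7.8638×10⁻⁵ = 32.554 K
T = 25.5 + 32.554 = 58.054 °C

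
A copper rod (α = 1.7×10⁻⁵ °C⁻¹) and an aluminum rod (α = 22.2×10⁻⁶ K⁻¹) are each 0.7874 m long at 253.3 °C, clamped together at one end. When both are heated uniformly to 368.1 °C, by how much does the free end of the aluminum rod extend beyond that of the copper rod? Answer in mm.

ΔT = 114.8 K
copper: ΔL = 1.7×10⁻⁵ × 0.7874 m × 114.8 = 1.5367×10⁻³ m = 1.5367 mm
aluminum: ΔL = 22.2×10⁻⁶ × 0.7874 m × 114.8 = 2.0067×10⁻³ m = 2.0067 mm
difference = 2.0067 − 1.5367 = 0.4700 mm

0.470 mm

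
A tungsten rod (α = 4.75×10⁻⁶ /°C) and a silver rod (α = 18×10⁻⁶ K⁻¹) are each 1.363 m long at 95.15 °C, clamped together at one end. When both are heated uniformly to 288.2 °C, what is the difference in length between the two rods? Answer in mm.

ΔT = 193.05 K
tungsten: ΔL = 4.75×10⁻⁶ × 1.363 m × 193.05 = 1.2499×10⁻³ m = 1.2499 mm
silver: ΔL = 18×10⁻⁶ × 1.363 m × 193.05 = 4.7363×10⁻³ m = 4.7363 mm
difference = 4.7363 − 1.2499 = 3.4864 mm

3.49 mm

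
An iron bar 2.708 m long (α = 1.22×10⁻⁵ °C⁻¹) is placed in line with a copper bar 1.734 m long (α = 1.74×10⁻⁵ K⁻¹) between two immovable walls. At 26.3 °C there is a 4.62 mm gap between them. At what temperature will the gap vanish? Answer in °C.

T = 99.4 °C

Gap closes when ΔL₁ + ΔL₂ = 4.62 mm = 4.62×10⁻³ m
(α₁L₁ + α₂L₂)ΔT = g
α₁L₁ + α₂L₂ = 1.22×10⁻⁵×2.708 + 1.74×10⁻⁵×1.734 = 6.32092×10⁻⁵ m/K
ΔT = 4.62×10⁻³ / 6.32092×10⁻⁵ = 73.091 K
T = 26.3 + 73.091 = 99.391 °C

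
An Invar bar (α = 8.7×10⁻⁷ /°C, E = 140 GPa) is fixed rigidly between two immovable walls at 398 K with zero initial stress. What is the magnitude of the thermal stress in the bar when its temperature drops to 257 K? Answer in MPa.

σ = 17.2 MPa

Fully constrained: the free strain ε = αΔT is blocked, so σ = Eε = EαΔT.
|ΔT| = 141 K
σ = 140×10⁹ × 8.7×10⁻⁷ × 141 = 1.72×10⁷ Pa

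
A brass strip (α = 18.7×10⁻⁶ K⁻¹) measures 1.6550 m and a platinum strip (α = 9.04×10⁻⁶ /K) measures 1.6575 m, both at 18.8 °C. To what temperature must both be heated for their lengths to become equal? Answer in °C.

L₁(1 + α₁ΔT) = L₂(1 + α₂ΔT) ⇒ ΔT = (L₂ − L₁)/(α₁L₁ − α₂L₂)
L₂ − L₁ = 1.6575 − 1.6550 = 2.50×10⁻³ m
α₁L₁ − α₂L₂ = 18.7×10⁻⁶×1.6550 − 9.04×10⁻⁶×1.6575 = 1.59647×10⁻⁵ m/K
ΔT = 2.50×10⁻³ / 1.59647×10⁻⁵ = 156.595 K
T = 18.8 + 156.595 = 175.395 °C

T = 175.4 °C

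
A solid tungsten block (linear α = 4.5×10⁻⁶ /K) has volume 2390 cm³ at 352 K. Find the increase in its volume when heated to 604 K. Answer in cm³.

Isotropic solid: β ≈ 3α = 1.3×10⁻⁵ /K; ΔT = 252 K
ΔV = 3αV₀ΔT = 3(4.5×10⁻⁶)(2390)(252) = 8.13 cm³

ΔV = 8.13 cm³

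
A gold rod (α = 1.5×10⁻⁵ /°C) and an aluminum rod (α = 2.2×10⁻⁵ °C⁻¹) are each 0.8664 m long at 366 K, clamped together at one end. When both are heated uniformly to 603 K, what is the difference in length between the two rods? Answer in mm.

1.44 mm

ΔT = 237 K
gold: ΔL = 1.5×10⁻⁵ × 0.8664 m × 237 = 3.0801×10⁻³ m = 3.0801 mm
aluminum: ΔL = 2.2×10⁻⁵ × 0.8664 m × 237 = 4.5174×10⁻³ m = 4.5174 mm
difference = 4.5174 − 3.0801 = 1.4373 mm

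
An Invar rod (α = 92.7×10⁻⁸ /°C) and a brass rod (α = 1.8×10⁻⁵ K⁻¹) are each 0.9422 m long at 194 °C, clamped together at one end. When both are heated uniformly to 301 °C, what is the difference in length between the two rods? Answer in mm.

1.72 mm

ΔT = 107 K
Invar: ΔL = 92.7×10⁻⁸ × 0.9422 m × 107 = 9.3456×10⁻⁵ m = 0.093456 mm
brass: ΔL = 1.8×10⁻⁵ × 0.9422 m × 107 = 1.8147×10⁻³ m = 1.8147 mm
difference = 1.8147 − 0.093456 = 1.721244 mm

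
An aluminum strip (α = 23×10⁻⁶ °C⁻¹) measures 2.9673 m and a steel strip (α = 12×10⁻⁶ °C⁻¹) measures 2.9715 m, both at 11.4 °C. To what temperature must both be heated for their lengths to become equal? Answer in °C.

Equal length when α₁L₁ΔT − α₂L₂ΔT = L₂ − L₁ = 4.20×10⁻³ m
α₁L₁ = 6.82479×10⁻⁵, α₂L₂ = 3.5658×10⁻⁵ → Δ(αL) = 3.25899×10⁻⁵ m/K
ΔT = 4.20×10⁻³ / 3.25899×10⁻⁵ = 128.874 K, so T = 11.4 + 128.874 = 140.274 °C

T = 140.3 °C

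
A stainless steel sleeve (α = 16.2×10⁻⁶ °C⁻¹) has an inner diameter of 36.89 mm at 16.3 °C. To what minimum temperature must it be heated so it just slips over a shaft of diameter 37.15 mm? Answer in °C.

Required Δd = 37.15 − 36.89 = 0.26 mm
Δd = αd₀ΔT ⇒ ΔT = Δd/(αd₀) = 0.26 / (16.2×10⁻⁶ × 36.89) = 435.06 K
T_min = 16.3 + 435.06 = 451.36 °C

T = 451 °C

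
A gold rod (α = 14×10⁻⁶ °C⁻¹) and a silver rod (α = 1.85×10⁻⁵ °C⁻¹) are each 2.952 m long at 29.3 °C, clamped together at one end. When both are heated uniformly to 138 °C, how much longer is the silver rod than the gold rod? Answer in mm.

1.44 mm

ΔT = 108.7 K
gold: ΔL = 14×10⁻⁶ × 2.952 m × 108.7 = 4.4924×10⁻³ m = 4.4924 mm
silver: ΔL = 1.85×10⁻⁵ × 2.952 m × 108.7 = 5.9363×10⁻³ m = 5.9363 mm
difference = 5.9363 − 4.4924 = 1.4439 mm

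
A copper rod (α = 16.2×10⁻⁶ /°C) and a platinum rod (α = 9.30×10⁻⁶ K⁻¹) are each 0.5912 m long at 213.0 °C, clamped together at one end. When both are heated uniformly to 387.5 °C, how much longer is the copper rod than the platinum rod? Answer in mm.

0.712 mm

ΔT = 174.5 K
copper: ΔL = 16.2×10⁻⁶ × 0.5912 m × 174.5 = 1.6713×10⁻³ m = 1.6713 mm
platinum: ΔL = 9.30×10⁻⁶ × 0.5912 m × 174.5 = 9.5943×10⁻⁴ m = 0.95943 mm
difference = 1.6713 − 0.95943 = 0.71187 mm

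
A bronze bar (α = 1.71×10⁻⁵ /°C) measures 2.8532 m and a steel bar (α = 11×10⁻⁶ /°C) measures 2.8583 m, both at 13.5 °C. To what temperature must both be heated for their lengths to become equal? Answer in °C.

T = 307.5 °C

Equal length when α₁L₁ΔT − α₂L₂ΔT = L₂ − L₁ = 5.10×10⁻³ m
α₁L₁ = 4.878972×10⁻⁵, α₂L₂ = 3.14413×10⁻⁵ → Δ(αL) = 1.734842×10⁻⁵ m/K
ΔT = 5.10×10⁻³ / 1.734842×10⁻⁵ = 293.975 K, so T = 13.5 + 293.975 = 307.475 °C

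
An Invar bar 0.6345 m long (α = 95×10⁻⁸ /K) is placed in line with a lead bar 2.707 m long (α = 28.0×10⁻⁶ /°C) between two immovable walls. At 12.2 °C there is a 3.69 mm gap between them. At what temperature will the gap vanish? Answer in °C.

Gap closes when ΔL₁ + ΔL₂ = 3.69 mm = 3.69×10⁻³ m
(α₁L₁ + α₂L₂)ΔT = g
α₁L₁ + α₂L₂ = 95×10⁻⁸×0.6345 + 28.0×10⁻⁶×2.707 = 7.6398775×10⁻⁵ m/K
ΔT = 3.69×10⁻³ / 7.6398775×10⁻⁵ = 48.299 K
T = 12.2 + 48.299 = 60.499 °C

T = 60.5 °C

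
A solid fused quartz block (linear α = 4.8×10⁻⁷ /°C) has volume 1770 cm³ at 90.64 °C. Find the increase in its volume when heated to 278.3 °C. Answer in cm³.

ΔV = 0.478 cm³

Isotropic solid: β ≈ 3α = 1.4×10⁻⁶ /K; ΔT = 187.66 K
ΔV = 3αV₀ΔT = 3(4.8×10⁻⁷)(1770)(187.66) = 0.478 cm³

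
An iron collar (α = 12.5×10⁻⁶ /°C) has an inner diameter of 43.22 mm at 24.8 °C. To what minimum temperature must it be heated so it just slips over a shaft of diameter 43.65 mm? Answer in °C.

Required Δd = 43.65 − 43.22 = 0.43 mm
Δd = αd₀ΔT ⇒ ΔT = Δd/(αd₀) = 0.43 / (12.5×10⁻⁶ × 43.22) = 795.93 K
T_min = 24.8 + 795.93 = 820.73 °C

T = 821 °C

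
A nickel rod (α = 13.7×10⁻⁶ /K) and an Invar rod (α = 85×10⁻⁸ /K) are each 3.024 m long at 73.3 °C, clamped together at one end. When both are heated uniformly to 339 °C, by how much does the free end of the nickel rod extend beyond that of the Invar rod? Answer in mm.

10.3 mm

ΔT = 265.7 K
nickel: ΔL = 13.7×10⁻⁶ × 3.024 m × 265.7 = 1.1008×10⁻² m = 11.008 mm
Invar: ΔL = 85×10⁻⁸ × 3.024 m × 265.7 = 6.8296×10⁻⁴ m = 0.68296 mm
difference = 11.008 − 0.68296 = 10.32504 mm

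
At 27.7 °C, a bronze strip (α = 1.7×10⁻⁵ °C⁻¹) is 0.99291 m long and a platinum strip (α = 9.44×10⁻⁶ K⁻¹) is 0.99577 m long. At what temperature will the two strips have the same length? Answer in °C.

T = 410.1 °C

Equal length when α₁L₁ΔT − α₂L₂ΔT = L₂ − L₁ = 2.86×10⁻³ m
α₁L₁ = 1.687947×10⁻⁵, α₂L₂ = 9.4000688×10⁻⁶ → Δ(αL) = 7.4794012×10⁻⁶ m/K
ΔT = 2.86×10⁻³ / 7.4794012×10⁻⁶ = 382.384 K, so T = 27.7 + 382.384 = 410.084 °C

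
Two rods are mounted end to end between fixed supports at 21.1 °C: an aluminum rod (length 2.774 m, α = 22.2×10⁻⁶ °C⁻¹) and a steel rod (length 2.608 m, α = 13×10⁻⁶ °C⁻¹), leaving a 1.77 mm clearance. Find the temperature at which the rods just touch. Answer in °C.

α₁L₁ = 6.15828×10⁻⁵ m/K, α₂L₂ = 3.3904×10⁻⁵ m/K → total 9.54868×10⁻⁵ m/K
ΔT = g/(α₁L₁+α₂L₂) = 1.77×10⁻³ / 9.54868×10⁻⁵ = 18.537 K
T = 21.1 + 18.537 = 39.637 °C

T = 39.6 °C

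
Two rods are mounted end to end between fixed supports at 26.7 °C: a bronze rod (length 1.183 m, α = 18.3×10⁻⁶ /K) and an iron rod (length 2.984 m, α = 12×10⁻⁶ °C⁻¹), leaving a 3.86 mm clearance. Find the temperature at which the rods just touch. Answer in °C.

Gap closes when ΔL₁ + ΔL₂ = 3.86 mm = 3.86×10⁻³ m
(α₁L₁ + α₂L₂)ΔT = g
α₁L₁ + α₂L₂ = 18.3×10⁻⁶×1.183 + 12×10⁻⁶×2.984 = 5.74569×10⁻⁵ m/K
ΔT = 3.86×10⁻³ / 5.74569×10⁻⁵ = 67.181 K
T = 26.7 + 67.181 = 93.881 °C

T = 93.9 °C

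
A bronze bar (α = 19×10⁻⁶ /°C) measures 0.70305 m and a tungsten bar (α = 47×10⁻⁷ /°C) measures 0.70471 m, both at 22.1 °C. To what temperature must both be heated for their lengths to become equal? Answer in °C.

T = 187.3 °C

L₁(1 + α₁ΔT) = L₂(1 + α₂ΔT) ⇒ ΔT = (L₂ − L₁)/(α₁L₁ − α₂L₂)
L₂ − L₁ = 0.70471 − 0.70305 = 1.66×10⁻³ m
α₁L₁ − α₂L₂ = 19×10⁻⁶×0.70305 − 47×10⁻⁷×0.70471 = 1.0045813×10⁻⁵ m/K
ΔT = 1.66×10⁻³ / 1.0045813×10⁻⁵ = 165.243 K
T = 22.1 + 165.243 = 187.343 °C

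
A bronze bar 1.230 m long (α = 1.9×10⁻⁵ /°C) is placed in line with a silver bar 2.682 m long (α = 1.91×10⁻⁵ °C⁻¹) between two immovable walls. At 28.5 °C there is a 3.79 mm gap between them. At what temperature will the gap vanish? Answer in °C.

T = 79.3 °C

Gap closes when ΔL₁ + ΔL₂ = 3.79 mm = 3.79×10⁻³ m
(α₁L₁ + α₂L₂)ΔT = g
α₁L₁ + α₂L₂ = 1.9×10⁻⁵×1.230 + 1.91×10⁻⁵×2.682 = 7.45962×10⁻⁵ m/K
ΔT = 3.79×10⁻³ / 7.45962×10⁻⁵ = 50.807 K
T = 28.5 + 50.807 = 79.307 °C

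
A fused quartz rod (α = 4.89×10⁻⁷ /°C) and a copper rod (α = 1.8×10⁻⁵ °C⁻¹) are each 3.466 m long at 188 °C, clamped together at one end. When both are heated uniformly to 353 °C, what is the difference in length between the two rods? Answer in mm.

ΔT = 165 K
fused quartz: ΔL = 4.89×10⁻⁷ × 3.466 m × 165 = 2.7965×10⁻⁴ m = 0.27965 mm
copper: ΔL = 1.8×10⁻⁵ × 3.466 m × 165 = 1.0294×10⁻² m = 10.294 mm
difference = 10.294 − 0.27965 = 10.01435 mm

10.0 mm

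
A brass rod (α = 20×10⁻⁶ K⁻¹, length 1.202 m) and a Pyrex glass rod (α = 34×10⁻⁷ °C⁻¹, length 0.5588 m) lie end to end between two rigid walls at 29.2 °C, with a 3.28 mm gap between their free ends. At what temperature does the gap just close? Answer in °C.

T = 156 °C

Gap closes when ΔL₁ + ΔL₂ = 3.28 mm = 3.28×10⁻³ m
(α₁L₁ + α₂L₂)ΔT = g
α₁L₁ + α₂L₂ = 20×10⁻⁶×1.202 + 34×10⁻⁷×0.5588 = 2.593992×10⁻⁵ m/K
ΔT = 3.28×10⁻³ / 2.593992×10⁻⁵ = 126.45 K
T = 29.2 + 126.45 = 155.65 °C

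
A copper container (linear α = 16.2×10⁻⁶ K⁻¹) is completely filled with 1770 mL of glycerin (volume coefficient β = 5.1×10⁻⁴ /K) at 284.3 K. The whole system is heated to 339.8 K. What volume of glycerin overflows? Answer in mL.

The container also expands: β_container ≈ 3α = 4.86×10⁻⁵ /K
Net overflow = V₀(β_liq − 3α_cont)ΔT
β − 3α = 5.10×10⁻⁴ − 4.86×10⁻⁵ = 4.614×10⁻⁴ /K; ΔT = 55.5 K
ΔV = 1770 × 4.614×10⁻⁴ × 55.5 = 45.3 mL

45.3 mL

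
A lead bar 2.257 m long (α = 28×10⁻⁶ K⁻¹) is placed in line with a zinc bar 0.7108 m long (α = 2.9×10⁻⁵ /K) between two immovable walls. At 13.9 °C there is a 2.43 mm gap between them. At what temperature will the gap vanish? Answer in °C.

T = 42.9 °C

Gap closes when ΔL₁ + ΔL₂ = 2.43 mm = 2.43×10⁻³ m
(α₁L₁ + α₂L₂)ΔT = g
α₁L₁ + α₂L₂ = 28×10⁻⁶×2.257 + 2.9×10⁻⁵×0.7108 = 8.38092×10⁻⁵ m/K
ΔT = 2.43×10⁻³ / 8.38092×10⁻⁵ = 28.994 K
T = 13.9 + 28.994 = 42.894 °C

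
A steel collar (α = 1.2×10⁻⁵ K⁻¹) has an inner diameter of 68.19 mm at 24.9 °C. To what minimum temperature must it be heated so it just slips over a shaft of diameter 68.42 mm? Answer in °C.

T = 306 °C

Required Δd = 68.42 − 68.19 = 0.23 mm
Δd = αd₀ΔT ⇒ ΔT = Δd/(αd₀) = 0.23 / (1.2×10⁻⁵ × 68.19) = 281.08 K
T_min = 24.9 + 281.08 = 305.98 °C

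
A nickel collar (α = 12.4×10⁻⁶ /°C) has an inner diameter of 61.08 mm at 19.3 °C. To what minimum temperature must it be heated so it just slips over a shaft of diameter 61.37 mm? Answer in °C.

Required Δd = 61.37 − 61.08 = 0.29 mm
Δd = αd₀ΔT ⇒ ΔT = Δd/(αd₀) = 0.29 / (12.4×10⁻⁶ × 61.08) = 382.89 K
T_min = 19.3 + 382.89 = 402.19 °C

T = 402 °C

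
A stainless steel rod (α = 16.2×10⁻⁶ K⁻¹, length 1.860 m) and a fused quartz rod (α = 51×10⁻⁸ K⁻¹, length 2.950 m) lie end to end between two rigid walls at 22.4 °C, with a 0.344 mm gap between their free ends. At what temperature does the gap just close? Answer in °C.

Gap closes when ΔL₁ + ΔL₂ = 0.344 mm = 3.44×10⁻⁴ m
(α₁L₁ + α₂L₂)ΔT = g
α₁L₁ + α₂L₂ = 16.2×10⁻⁶×1.860 + 51×10⁻⁸×2.950 = 3.16365×10⁻⁵ m/K
ΔT = 3.44×10⁻⁴ / 3.16365×10⁻⁵ = 10.874 K
T = 22.4 + 10.874 = 33.274 °C

T = 33.3 °C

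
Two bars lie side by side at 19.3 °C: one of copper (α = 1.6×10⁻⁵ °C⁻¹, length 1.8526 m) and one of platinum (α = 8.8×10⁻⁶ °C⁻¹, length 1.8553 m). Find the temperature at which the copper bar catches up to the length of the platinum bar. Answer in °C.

Equal length when α₁L₁ΔT − α₂L₂ΔT = L₂ − L₁ = 2.70×10⁻³ m
α₁L₁ = 2.96416×10⁻⁵, α₂L₂ = 1.632664×10⁻⁵ → Δ(αL) = 1.331496×10⁻⁵ m/K
ΔT = 2.70×10⁻³ / 1.331496×10⁻⁵ = 202.779 K, so T = 19.3 + 202.779 = 222.079 °C

T = 222.1 °C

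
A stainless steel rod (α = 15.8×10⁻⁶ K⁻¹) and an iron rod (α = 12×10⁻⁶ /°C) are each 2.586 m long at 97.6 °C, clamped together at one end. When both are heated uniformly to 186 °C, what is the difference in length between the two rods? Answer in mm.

0.869 mm

ΔT = 88.4 K
stainless steel: ΔL = 15.8×10⁻⁶ × 2.586 m × 88.4 = 3.6119×10⁻³ m = 3.6119 mm
iron: ΔL = 12×10⁻⁶ × 2.586 m × 88.4 = 2.7432×10⁻³ m = 2.7432 mm
difference = 3.6119 − 2.7432 = 0.8687 mm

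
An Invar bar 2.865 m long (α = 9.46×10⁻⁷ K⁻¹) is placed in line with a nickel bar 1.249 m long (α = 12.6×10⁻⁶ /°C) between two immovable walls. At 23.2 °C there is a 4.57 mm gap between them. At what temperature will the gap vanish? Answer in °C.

Gap closes when ΔL₁ + ΔL₂ = 4.57 mm = 4.57×10⁻³ m
(α₁L₁ + α₂L₂)ΔT = g
α₁L₁ + α₂L₂ = 9.46×10⁻⁷×2.865 + 12.6×10⁻⁶×1.249 = 1.844769×10⁻⁵ m/K
ΔT = 4.57×10⁻³ / 1.844769×10⁻⁵ = 247.73 K
T = 23.2 + 247.73 = 270.93 °C

T = 271 °C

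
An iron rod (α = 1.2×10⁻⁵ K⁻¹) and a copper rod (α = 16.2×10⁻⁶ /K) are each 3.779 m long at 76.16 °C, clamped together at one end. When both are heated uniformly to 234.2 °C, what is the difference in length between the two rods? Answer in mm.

2.51 mm

ΔT = 158.04 K
iron: ΔL = 1.2×10⁻⁵ × 3.779 m × 158.04 = 7.1668×10⁻³ m = 7.1668 mm
copper: ΔL = 16.2×10⁻⁶ × 3.779 m × 158.04 = 9.6752×10⁻³ m = 9.6752 mm
difference = 9.6752 − 7.1668 = 2.5084 mm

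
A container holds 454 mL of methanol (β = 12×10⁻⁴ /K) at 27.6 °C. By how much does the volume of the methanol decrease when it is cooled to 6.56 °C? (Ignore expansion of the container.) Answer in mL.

ΔV = 11.5 mL

|ΔT| = |6.56 − 27.6| = 21.04 K
ΔV = βV₀ΔT = (12×10⁻⁴)(454)(21.04) = 11.5 mL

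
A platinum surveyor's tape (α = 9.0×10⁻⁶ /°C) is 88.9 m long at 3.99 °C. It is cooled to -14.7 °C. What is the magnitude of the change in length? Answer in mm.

|ΔT| = |-14.7 − 3.99| = 18.69 K
ΔL = αL₀ΔT = (9.0×10⁻⁶)(88.9)(18.69) = 1.50×10⁻² m

ΔL = 15.0 mm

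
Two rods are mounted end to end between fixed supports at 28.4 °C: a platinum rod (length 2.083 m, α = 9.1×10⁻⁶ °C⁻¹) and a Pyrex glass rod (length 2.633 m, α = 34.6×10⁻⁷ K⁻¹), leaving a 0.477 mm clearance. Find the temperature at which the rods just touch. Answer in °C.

T = 45.4 °C

α₁L₁ = 1.89553×10⁻⁵ m/K, α₂L₂ = 9.11018×10⁻⁶ m/K → total 2.806548×10⁻⁵ m/K
ΔT = g/(α₁L₁+α₂L₂) = 4.77×10⁻⁴ / 2.806548×10⁻⁵ = 16.996 K
T = 28.4 + 16.996 = 45.396 °C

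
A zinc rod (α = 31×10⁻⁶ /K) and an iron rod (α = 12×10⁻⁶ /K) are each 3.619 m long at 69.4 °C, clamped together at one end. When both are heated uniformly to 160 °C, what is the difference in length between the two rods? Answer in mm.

ΔT = 90.6 K
zinc: ΔL = 31×10⁻⁶ × 3.619 m × 90.6 = 1.0164×10⁻² m = 10.164 mm
iron: ΔL = 12×10⁻⁶ × 3.619 m × 90.6 = 3.9346×10⁻³ m = 3.9346 mm
difference = 10.164 − 3.9346 = 6.2294 mm

6.23 mm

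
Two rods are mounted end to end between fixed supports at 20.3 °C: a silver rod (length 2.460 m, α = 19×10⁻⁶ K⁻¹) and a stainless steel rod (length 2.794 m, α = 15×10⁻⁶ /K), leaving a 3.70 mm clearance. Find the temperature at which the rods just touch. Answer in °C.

Gap closes when ΔL₁ + ΔL₂ = 3.70 mm = 3.70×10⁻³ m
(α₁L₁ + α₂L₂)ΔT = g
α₁L₁ + α₂L₂ = 19×10⁻⁶×2.460 + 15×10⁻⁶×2.794 = 8.865×10⁻⁵ m/K
ΔT = 3.70×10⁻³ / 8.865×10⁻⁵ = 41.737 K
T = 20.3 + 41.737 = 62.037 °C

T = 62.0 °C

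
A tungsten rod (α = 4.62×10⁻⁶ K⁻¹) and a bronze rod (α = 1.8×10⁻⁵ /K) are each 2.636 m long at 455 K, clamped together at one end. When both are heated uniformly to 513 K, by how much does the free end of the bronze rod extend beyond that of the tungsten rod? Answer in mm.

2.05 mm

ΔT = 58 K
tungsten: ΔL = 4.62×10⁻⁶ × 2.636 m × 58 = 7.0634×10⁻⁴ m = 0.70634 mm
bronze: ΔL = 1.8×10⁻⁵ × 2.636 m × 58 = 2.7520×10⁻³ m = 2.7520 mm
difference = 2.7520 − 0.70634 = 2.04566 mm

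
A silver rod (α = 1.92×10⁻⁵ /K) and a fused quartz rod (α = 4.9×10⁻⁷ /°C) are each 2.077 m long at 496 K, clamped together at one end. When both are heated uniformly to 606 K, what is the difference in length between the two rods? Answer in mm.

4.27 mm

ΔT = 110 K
silver: ΔL = 1.92×10⁻⁵ × 2.077 m × 110 = 4.3866×10⁻³ m = 4.3866 mm
fused quartz: ΔL = 4.9×10⁻⁷ × 2.077 m × 110 = 1.1195×10⁻⁴ m = 0.11195 mm
difference = 4.3866 − 0.11195 = 4.27465 mm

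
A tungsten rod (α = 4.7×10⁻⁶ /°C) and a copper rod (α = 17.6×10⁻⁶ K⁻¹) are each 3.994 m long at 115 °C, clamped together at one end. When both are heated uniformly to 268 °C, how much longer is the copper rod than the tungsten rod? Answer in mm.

7.88 mm

ΔT = 153 K
tungsten: ΔL = 4.7×10⁻⁶ × 3.994 m × 153 = 2.8721×10⁻³ m = 2.8721 mm
copper: ΔL = 17.6×10⁻⁶ × 3.994 m × 153 = 1.0755×10⁻² m = 10.755 mm
difference = 10.755 − 2.8721 = 7.8829 mm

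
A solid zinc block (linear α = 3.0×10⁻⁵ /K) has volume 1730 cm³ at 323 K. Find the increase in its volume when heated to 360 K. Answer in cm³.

ΔV = 5.76 cm³

Isotropic solid: β ≈ 3α = 9.0×10⁻⁵ /K; ΔT = 37 K
ΔV = 3αV₀ΔT = 3(3.0×10⁻⁵)(1730)(37) = 5.76 cm³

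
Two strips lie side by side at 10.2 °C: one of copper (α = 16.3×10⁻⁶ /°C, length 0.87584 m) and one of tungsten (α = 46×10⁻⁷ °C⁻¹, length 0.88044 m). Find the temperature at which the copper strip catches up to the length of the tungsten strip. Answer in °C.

T = 460.0 °C

Equal length when α₁L₁ΔT − α₂L₂ΔT = L₂ − L₁ = 4.60×10⁻³ m
α₁L₁ = 1.4276192×10⁻⁵, α₂L₂ = 4.050024×10⁻⁶ → Δ(αL) = 1.0226168×10⁻⁵ m/K
ΔT = 4.60×10⁻³ / 1.0226168×10⁻⁵ = 449.826 K, so T = 10.2 + 449.826 = 460.026 °C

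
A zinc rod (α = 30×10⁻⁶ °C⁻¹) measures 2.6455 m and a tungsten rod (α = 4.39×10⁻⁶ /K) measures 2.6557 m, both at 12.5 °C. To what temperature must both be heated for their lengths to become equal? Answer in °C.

L₁(1 + α₁ΔT) = L₂(1 + α₂ΔT) ⇒ ΔT = (L₂ − L₁)/(α₁L₁ − α₂L₂)
L₂ − L₁ = 2.6557 − 2.6455 = 1.02×10⁻² m
α₁L₁ − α₂L₂ = 30×10⁻⁶×2.6455 − 4.39×10⁻⁶×2.6557 = 6.7706477×10⁻⁵ m/K
ΔT = 1.02×10⁻² / 6.7706477×10⁻⁵ = 150.650 K
T = 12.5 + 150.650 = 163.150 °C

T = 163.2 °C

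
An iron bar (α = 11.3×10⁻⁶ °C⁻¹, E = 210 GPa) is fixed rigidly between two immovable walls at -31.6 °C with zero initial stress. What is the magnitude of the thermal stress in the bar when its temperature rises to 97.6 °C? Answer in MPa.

Fully constrained: the free strain ε = αΔT is blocked, so σ = Eε = EαΔT.
|ΔT| = 129.2 K
σ = 210×10⁹ × 11.3×10⁻⁶ × 129.2 = 3.07×10⁸ Pa

σ = 307 MPa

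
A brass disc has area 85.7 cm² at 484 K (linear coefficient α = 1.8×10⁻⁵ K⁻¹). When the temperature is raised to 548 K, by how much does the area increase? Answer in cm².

Area coefficient ≈ 2α; |ΔT| = 64 K
ΔA = 2αA₀ΔT = 2(1.8×10⁻⁵)(85.7)(64) = 0.197 cm²

ΔA = 0.197 cm²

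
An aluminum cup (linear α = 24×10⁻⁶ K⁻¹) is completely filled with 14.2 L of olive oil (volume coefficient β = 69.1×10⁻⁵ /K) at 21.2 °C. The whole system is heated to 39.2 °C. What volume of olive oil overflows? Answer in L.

0.158 L

The cup also expands: β_container ≈ 3α = 7.2×10⁻⁵ /K
Net overflow = V₀(β_liq − 3α_cont)ΔT
β − 3α = 6.91×10⁻⁴ − 7.2×10⁻⁵ = 6.19×10⁻⁴ /K; ΔT = 18.0 K
ΔV = 14.2 × 6.19×10⁻⁴ × 18.0 = 0.158 L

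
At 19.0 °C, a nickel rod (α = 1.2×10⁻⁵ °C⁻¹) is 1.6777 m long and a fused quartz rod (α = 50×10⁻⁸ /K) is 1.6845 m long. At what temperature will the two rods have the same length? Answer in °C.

L₁(1 + α₁ΔT) = L₂(1 + α₂ΔT) ⇒ ΔT = (L₂ − L₁)/(α₁L₁ − α₂L₂)
L₂ − L₁ = 1.6845 − 1.6777 = 6.80×10⁻³ m
α₁L₁ − α₂L₂ = 1.2×10⁻⁵×1.6777 − 50×10⁻⁸×1.6845 = 1.929015×10⁻⁵ m/K
ΔT = 6.80×10⁻³ / 1.929015×10⁻⁵ = 352.512 K
T = 19.0 + 352.512 = 371.512 °C

T = 371.5 °C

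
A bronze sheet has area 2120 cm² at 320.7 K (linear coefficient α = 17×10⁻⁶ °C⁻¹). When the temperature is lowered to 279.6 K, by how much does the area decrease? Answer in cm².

Area coefficient ≈ 2α; |ΔT| = 41.1 K
ΔA = 2αA₀ΔT = 2(17×10⁻⁶)(2120)(41.1) = 2.96 cm²

ΔA = 2.96 cm²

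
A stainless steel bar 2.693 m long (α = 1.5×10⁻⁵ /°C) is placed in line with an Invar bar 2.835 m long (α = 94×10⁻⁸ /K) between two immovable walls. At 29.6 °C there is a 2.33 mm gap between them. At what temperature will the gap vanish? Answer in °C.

T = 83.7 °C

α₁L₁ = 4.0395×10⁻⁵ m/K, α₂L₂ = 2.6649×10⁻⁶ m/K → total 4.30599×10⁻⁵ m/K
ΔT = g/(α₁L₁+α₂L₂) = 2.33×10⁻³ / 4.30599×10⁻⁵ = 54.111 K
T = 29.6 + 54.111 = 83.711 °C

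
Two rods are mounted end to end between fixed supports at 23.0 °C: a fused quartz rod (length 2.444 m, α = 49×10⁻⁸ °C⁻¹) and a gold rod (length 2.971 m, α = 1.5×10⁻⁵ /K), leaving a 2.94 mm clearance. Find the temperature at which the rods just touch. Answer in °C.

Gap closes when ΔL₁ + ΔL₂ = 2.94 mm = 2.94×10⁻³ m
(α₁L₁ + α₂L₂)ΔT = g
α₁L₁ + α₂L₂ = 49×10⁻⁸×2.444 + 1.5×10⁻⁵×2.971 = 4.576256×10⁻⁵ m/K
ΔT = 2.94×10⁻³ / 4.576256×10⁻⁵ = 64.245 K
T = 23.0 + 64.245 = 87.245 °C

T = 87.2 °C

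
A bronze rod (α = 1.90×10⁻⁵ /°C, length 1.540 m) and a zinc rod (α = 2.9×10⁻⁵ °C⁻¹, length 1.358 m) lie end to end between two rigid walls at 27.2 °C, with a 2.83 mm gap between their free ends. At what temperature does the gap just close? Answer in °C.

Gap closes when ΔL₁ + ΔL₂ = 2.83 mm = 2.83×10⁻³ m
(α₁L₁ + α₂L₂)ΔT = g
α₁L₁ + α₂L₂ = 1.90×10⁻⁵×1.540 + 2.9×10⁻⁵×1.358 = 6.8642×10⁻⁵ m/K
ΔT = 2.83×10⁻³ / 6.8642×10⁻⁵ = 41.228 K
T = 27.2 + 41.228 = 68.428 °C

T = 68.4 °C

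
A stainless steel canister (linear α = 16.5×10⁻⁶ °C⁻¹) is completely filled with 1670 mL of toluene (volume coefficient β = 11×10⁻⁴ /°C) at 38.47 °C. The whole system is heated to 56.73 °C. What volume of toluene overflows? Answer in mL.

The canister also expands: β_container ≈ 3α = 4.95×10⁻⁵ /K
Net overflow = V₀(β_liq − 3α_cont)ΔT
β − 3α = 1.10×10⁻³ − 4.95×10⁻⁵ = 1.0505×10⁻³ /K; ΔT = 18.26 K
ΔV = 1670 × 1.0505×10⁻³ × 18.26 = 32.0 mL

32.0 mL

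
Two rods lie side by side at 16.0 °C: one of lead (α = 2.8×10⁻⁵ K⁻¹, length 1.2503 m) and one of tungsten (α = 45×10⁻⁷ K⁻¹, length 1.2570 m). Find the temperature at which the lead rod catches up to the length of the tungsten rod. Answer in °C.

T = 244.3 °C

Equal length when α₁L₁ΔT − α₂L₂ΔT = L₂ − L₁ = 6.70×10⁻³ m
α₁L₁ = 3.50084×10⁻⁵, α₂L₂ = 5.6565×10⁻⁶ → Δ(αL) = 2.93519×10⁻⁵ m/K
ΔT = 6.70×10⁻³ / 2.93519×10⁻⁵ = 228.265 K, so T = 16.0 + 228.265 = 244.265 °C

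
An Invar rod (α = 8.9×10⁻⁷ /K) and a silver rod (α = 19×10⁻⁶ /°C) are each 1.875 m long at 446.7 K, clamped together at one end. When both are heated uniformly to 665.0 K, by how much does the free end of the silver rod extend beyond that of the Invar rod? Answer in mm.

ΔT = 218.3 K
Invar: ΔL = 8.9×10⁻⁷ × 1.875 m × 218.3 = 3.6429×10⁻⁴ m = 0.36429 mm
silver: ΔL = 19×10⁻⁶ × 1.875 m × 218.3 = 7.7769×10⁻³ m = 7.7769 mm
difference = 7.7769 − 0.36429 = 7.41261 mm

7.41 mm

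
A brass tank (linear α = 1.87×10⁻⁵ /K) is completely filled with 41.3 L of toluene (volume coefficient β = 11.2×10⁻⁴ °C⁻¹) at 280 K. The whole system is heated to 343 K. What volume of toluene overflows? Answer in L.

The tank also expands: β_container ≈ 3α = 5.61×10⁻⁵ /K
Net overflow = V₀(β_liq − 3α_cont)ΔT
β − 3α = 1.12×10⁻³ − 5.61×10⁻⁵ = 1.0639×10⁻³ /K; ΔT = 63 K
ΔV = 41.3 × 1.0639×10⁻³ × 63 = 2.77 L

2.77 L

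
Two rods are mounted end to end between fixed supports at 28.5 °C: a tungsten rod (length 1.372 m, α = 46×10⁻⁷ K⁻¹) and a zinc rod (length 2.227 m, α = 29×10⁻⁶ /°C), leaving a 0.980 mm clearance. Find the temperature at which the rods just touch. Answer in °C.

α₁L₁ = 6.3112×10⁻⁶ m/K, α₂L₂ = 6.4583×10⁻⁵ m/K → total 7.08942×10⁻⁵ m/K
ΔT = g/(α₁L₁+α₂L₂) = 9.80×10⁻⁴ / 7.08942×10⁻⁵ = 13.823 K
T = 28.5 + 13.823 = 42.323 °C

T = 42.3 °C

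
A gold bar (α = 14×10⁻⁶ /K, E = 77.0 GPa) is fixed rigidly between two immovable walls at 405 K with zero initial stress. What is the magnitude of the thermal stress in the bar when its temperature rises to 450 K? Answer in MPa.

σ = 48.5 MPa

Fully constrained: the free strain ε = αΔT is blocked, so σ = Eε = EαΔT.
|ΔT| = 45 K
σ = 77.0×10⁹ × 14×10⁻⁶ × 45 = 4.85×10⁷ Pa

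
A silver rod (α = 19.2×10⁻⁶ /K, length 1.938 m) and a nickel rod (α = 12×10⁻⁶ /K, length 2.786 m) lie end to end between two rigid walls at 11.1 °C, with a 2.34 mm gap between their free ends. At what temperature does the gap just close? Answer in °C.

α₁L₁ = 3.72096×10⁻⁵ m/K, α₂L₂ = 3.3432×10⁻⁵ m/K → total 7.06416×10⁻⁵ m/K
ΔT = g/(α₁L₁+α₂L₂) = 2.34×10⁻³ / 7.06416×10⁻⁵ = 33.125 K
T = 11.1 + 33.125 = 44.225 °C

T = 44.2 °C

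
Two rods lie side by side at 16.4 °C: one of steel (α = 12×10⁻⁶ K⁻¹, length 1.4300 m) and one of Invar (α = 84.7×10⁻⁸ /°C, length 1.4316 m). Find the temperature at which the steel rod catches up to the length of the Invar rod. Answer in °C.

L₁(1 + α₁ΔT) = L₂(1 + α₂ΔT) ⇒ ΔT = (L₂ − L₁)/(α₁L₁ − α₂L₂)
L₂ − L₁ = 1.4316 − 1.4300 = 1.60×10⁻³ m
α₁L₁ − α₂L₂ = 12×10⁻⁶×1.4300 − 84.7×10⁻⁸×1.4316 = 1.59474348×10⁻⁵ m/K
ΔT = 1.60×10⁻³ / 1.59474348×10⁻⁵ = 100.330 K
T = 16.4 + 100.330 = 116.730 °C

T = 116.7 °C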